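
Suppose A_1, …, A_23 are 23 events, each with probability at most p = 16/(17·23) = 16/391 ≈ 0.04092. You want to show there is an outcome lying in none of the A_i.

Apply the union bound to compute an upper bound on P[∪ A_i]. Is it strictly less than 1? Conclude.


Union bound: P[∪_{i=1}^{23} A_i] ≤ Σ_i P[A_i] ≤ 23·p = 23·(16/391) = 16/17.
Numerically: 16/17 ≈ 0.94118.
Is 16/17 < 1? YES.
Since P[∪ A_i] ≤ 16/17 < 1, the complement has P[∩ A_i^c] ≥ 1 − 16/17 = 1/17 > 0, so some outcome avoids every A_i.

23·p = 16/17 ≈ 0.94118; existence CERTIFIED by the union bound.


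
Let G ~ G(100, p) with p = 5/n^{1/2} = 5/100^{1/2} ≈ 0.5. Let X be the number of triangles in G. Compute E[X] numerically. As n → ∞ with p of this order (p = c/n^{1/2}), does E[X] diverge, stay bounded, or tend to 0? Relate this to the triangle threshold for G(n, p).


Number of potential triangles: C(100, 3) = 161700.
Each occurs with probability p³ ≈ (0.5)³ ≈ 1.25000e-01.
By linearity: E[X] = C(100, 3)·p³ ≈ 161700 · 1.25000e-01 ≈ 20212.500.
Since α = 1/2 < 1, p = c/n^{1/2} ≫ 1/n is above the triangle threshold p ~ 1/n. Asymptotically E[X] ~ (c³/6)·n^{3(1−α)} = (5³/6)·n^{1.5} → ∞; triangles are abundant w.h.p.

E[X] ≈ 20212.500; in regime p = Θ(1/n^{1/2}) E[X] diverges (above the triangle threshold p ~ 1/n).


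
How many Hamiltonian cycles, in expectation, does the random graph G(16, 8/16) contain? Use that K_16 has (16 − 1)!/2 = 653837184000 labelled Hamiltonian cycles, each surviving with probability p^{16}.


K_16 has (16 − 1)!/2 = 653837184000 labelled Hamiltonian cycles.
For each such Hamiltonian cycle H, let X_H = 1 if all 16 edges of H are present in G. Then P[X_H = 1] = p^{16} = (1/2)^{16} = 1/65536.
Summing the indicators: E[X] = Σ_H E[X_H] = 653837184000 · p^{16} = 653837184000 · 1/65536 = 638512875/64.
Numerically: E[X] ≈ 9.98e+06.

E[X] = 653837184000 · (1/2)^{16} = 638512875/64 ≈ 9.98e+06.


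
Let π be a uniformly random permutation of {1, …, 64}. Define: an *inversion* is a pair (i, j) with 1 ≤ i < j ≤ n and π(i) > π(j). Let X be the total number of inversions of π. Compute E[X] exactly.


Write X = Σ X_I over the C(64, 2) = 2016 pairs i < j, with X_I the indicator of one inversion.
There are 2016 indicators.
For each fixed pair i < j, the values π(i) and π(j) are two distinct elements of {1, …, 64} in uniformly random order; by symmetry P[π(i) > π(j)] = 1/2.
By linearity: E[X] = 2016 · (1/2) = C(64, 2) · (1/2) = 2016/2 = 1008 ≈ 1008.000.

E[X] = 1008 = 1008.000.


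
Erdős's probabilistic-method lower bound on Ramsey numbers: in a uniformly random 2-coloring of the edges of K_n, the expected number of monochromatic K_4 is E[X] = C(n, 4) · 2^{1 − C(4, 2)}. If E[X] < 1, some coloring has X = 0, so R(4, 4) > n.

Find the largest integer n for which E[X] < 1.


We need C(n, 4) · 2^{1 − 6} < 1, i.e. C(n, 4) < 2^{6 − 1} = 32.
Check values of n near the boundary:
  n = 4: C(4, 4) = 1; 1 < 32? YES
  n = 5: C(5, 4) = 5; 5 < 32? YES
  n = 6: C(6, 4) = 15; 15 < 32? YES
  n = 7: C(7, 4) = 35; 35 < 32? NO
  n = 8: C(8, 4) = 70; 70 < 32? NO
  n = 9: C(9, 4) = 126; 126 < 32? NO
The largest n with C(n, 4) < 32 is n = 6 (where E[X] = 15/32 ≈ 0.4687500). Hence R(4, 4) > 6, i.e. R(4, 4) ≥ 7.

Largest n = 6; hence R(4, 4) > 6.


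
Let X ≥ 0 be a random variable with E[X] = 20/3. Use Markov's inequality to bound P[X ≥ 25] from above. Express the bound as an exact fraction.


μ = E[X] = 20/3, a = 25.
Markov: P[X ≥ 25] ≤ μ/a = (20/3)/25 = 4/15.
Numerically: ≈ 0.266667.
(Since a = 25 > μ = 6.666667, the bound 4/15 is < 1 and informative.)

P[X ≥ 25] ≤ 4/15 ≈ 0.266667.


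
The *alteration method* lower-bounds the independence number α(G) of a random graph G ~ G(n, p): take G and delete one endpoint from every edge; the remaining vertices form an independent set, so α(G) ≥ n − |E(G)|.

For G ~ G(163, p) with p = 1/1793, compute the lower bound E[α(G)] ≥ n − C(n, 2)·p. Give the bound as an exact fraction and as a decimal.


E[|E(G)|] = C(163, 2)·p = 13203 · (1/1793) = 81/11.
E[α(G)] ≥ n − E[|E(G)|] = 163 − 81/11 = 1712/11.
Numerically: ≈ 155.636.
(This is only a lower bound; the true E[α(G)] may be larger.)

E[α(G)] ≥ 1712/11 ≈ 155.636.


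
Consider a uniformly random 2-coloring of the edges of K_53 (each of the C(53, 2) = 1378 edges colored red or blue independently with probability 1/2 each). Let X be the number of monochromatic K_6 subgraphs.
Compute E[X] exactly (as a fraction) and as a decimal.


Let X = Σ_S X_S over the C(53, 6) = 22957480 subsets S of size 6, where X_S = 1 if the K_6 on S is monochromatic.
For a fixed S, the K_6 on S has C(6, 2) = 15 edges. P[all 15 edges red] = (1/2)^15, and likewise for blue, so P[monochromatic] = 2·(1/2)^15 = 2^{1 − 15} = 1/16384.
By linearity of expectation: E[X] = C(53, 6) · 2^{1 − 15} = 22957480 · 1/16384 = 2869685/2048.
Numerically: E[X] ≈ 1401.2134.

E[X] = C(53,6)·2^(1−C(6,2)) = 2869685/2048 ≈ 1401.2134.


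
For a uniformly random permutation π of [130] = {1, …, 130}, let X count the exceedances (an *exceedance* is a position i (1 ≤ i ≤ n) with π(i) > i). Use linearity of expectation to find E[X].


Write X = Σ_{i=1}^{130} X_i, where X_i = 1_{π(i) > i}.
For each fixed i, π(i) is uniform over {1, …, 130} (marginal of a uniform permutation), so P[π(i) > i] = (n − i)/n. Summing: Σ_{i=1}^{130} (n − i)/n = (0 + 1 + … + 129)/130 = 130(130 − 1)/(2·130) = (130 − 1)/2.
Hence E[X] = Σ_{i=1}^{130} (130 − i)/130 = 129/2 ≈ 64.5000.

E[X] = 129/2 = 64.5000.


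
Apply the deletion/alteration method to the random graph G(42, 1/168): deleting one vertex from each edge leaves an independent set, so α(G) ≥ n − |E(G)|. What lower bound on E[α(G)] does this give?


E[|E(G)|] = C(42, 2)·p = 861 · (1/168) = 41/8.
E[α(G)] ≥ n − E[|E(G)|] = 42 − 41/8 = 295/8.
Numerically: ≈ 36.875.
(This is only a lower bound; the true E[α(G)] may be larger.)

E[α(G)] ≥ 295/8 ≈ 36.875.


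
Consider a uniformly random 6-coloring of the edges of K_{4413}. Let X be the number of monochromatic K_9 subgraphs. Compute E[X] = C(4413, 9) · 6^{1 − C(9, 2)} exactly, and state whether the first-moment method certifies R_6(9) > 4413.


E[X] = C(4413, 9) · 6^{1 − 36} = 1734990840325017881257917265 · 6^{−35} = 1734990840325017881257917265/1719070799748422591028658176.
As a reduced fraction: E[X] = 1734990840325017881257917265/1719070799748422591028658176 ≈ 1.009.
Is E[X] < 1? NO.
Since E[X] ≥ 1, the first-moment bound is inconclusive at n = 4413; it does NOT by itself certify R_6(9) > 4413.

E[X] = 1734990840325017881257917265/1719070799748422591028658176 ≈ 1.009; E[X] ≥ 1; first-moment method inconclusive here.


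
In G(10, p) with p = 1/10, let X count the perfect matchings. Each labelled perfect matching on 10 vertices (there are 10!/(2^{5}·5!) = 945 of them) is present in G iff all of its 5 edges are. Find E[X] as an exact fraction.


K_10 has 10!/(2^{5}·5!) = 945 labelled perfect matchings.
For each such perfect matching H, let X_H = 1 if all 5 edges of H are present in G. Then P[X_H = 1] = p^{5} = (1/10)^{5} = 1/100000.
By linearity of expectation: E[X] = Σ_H E[X_H] = 945 · p^{5} = 945 · 1/100000 = 189/20000.
Numerically: E[X] ≈ 0.00945.

E[X] = 945 · (1/10)^{5} = 189/20000 ≈ 0.00945.


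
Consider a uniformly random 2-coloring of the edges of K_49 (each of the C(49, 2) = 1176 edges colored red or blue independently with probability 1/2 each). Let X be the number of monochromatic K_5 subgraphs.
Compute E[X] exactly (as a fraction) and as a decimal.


Let X = Σ_S X_S over the C(49, 5) = 1906884 subsets S of size 5, where X_S = 1 if the K_5 on S is monochromatic.
For a fixed S, the K_5 on S has C(5, 2) = 10 edges. P[all 10 edges red] = (1/2)^10, and likewise for blue, so P[monochromatic] = 2·(1/2)^10 = 2^{1 − 10} = 1/512.
By linearity of expectation: E[X] = C(49, 5) · 2^{1 − 10} = 1906884 · 1/512 = 476721/128.
Numerically: E[X] ≈ 3724.3828.

E[X] = C(49,5)·2^(1−C(5,2)) = 476721/128 ≈ 3724.3828.


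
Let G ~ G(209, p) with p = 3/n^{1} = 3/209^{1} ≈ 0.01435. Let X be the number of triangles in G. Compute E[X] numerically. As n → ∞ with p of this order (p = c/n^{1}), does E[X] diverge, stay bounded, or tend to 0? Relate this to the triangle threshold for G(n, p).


Number of potential triangles: C(209, 3) = 1499784.
Each occurs with probability p³ ≈ (0.01435)³ ≈ 2.957501e-06.
By linearity: E[X] = C(209, 3)·p³ ≈ 1499784 · 2.957501e-06 ≈ 4.4356.
Here α = 1, so p = 3/n is exactly at the triangle threshold p ~ 1/n. Asymptotically E[X] → c³/6 = 3³/6 = 9/2 ≈ 4.5000, a bounded constant. In this regime the triangle count is asymptotically Poisson(c³/6).

E[X] ≈ 4.4356; in regime p = Θ(1/n^{1}) E[X] stays bounded (at the triangle threshold p ~ 1/n).


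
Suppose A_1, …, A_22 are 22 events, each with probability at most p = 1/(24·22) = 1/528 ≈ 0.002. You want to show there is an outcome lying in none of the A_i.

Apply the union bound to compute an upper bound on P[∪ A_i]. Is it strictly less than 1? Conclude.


Union bound: P[∪_{i=1}^{22} A_i] ≤ Σ_i P[A_i] ≤ 22·p = 22·(1/528) = 1/24.
Numerically: 1/24 ≈ 0.042.
Is 1/24 < 1? YES.
Since P[∪ A_i] ≤ 1/24 < 1, the complement has P[∩ A_i^c] ≥ 1 − 1/24 = 23/24 > 0, so some outcome avoids every A_i.

22·p = 1/24 ≈ 0.042; existence CERTIFIED by the union bound.


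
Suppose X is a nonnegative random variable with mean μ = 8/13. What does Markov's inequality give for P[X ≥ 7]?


μ = E[X] = 8/13, a = 7.
Markov: P[X ≥ 7] ≤ μ/a = (8/13)/7 = 8/91.
Numerically: ≈ 0.088.
(Since a = 7 > μ = 0.615, the bound 8/91 is < 1 and informative.)

P[X ≥ 7] ≤ 8/91 ≈ 0.088.


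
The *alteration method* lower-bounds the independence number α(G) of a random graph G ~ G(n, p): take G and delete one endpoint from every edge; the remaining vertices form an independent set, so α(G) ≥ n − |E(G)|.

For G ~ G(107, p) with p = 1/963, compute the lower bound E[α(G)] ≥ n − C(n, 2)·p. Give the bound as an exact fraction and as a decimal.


E[|E(G)|] = C(107, 2)·p = 5671 · (1/963) = 53/9.
E[α(G)] ≥ n − E[|E(G)|] = 107 − 53/9 = 910/9.
Numerically: ≈ 101.111111.
(This is only a lower bound; the true E[α(G)] may be larger.)

E[α(G)] ≥ 910/9 ≈ 101.111111.


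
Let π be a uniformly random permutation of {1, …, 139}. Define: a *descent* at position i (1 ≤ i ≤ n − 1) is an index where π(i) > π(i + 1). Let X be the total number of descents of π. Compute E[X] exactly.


Write X = Σ X_I over i = 1, …, 138, with X_I the indicator of one descent.
There are 138 indicators.
For each fixed i, the pair (π(i), π(i+1)) is a uniformly random ordered pair of distinct values from {1, …, 139}; by symmetry P[π(i) > π(i+1)] = 1/2.
By linearity: E[X] = 138 · (1/2) = (139 − 1) · (1/2) = 69 ≈ 69.00000.

E[X] = 69 = 69.00000.


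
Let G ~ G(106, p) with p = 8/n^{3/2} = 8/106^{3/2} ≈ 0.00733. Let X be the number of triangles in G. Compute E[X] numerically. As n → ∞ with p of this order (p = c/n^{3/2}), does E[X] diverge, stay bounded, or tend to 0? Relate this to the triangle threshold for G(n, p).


Number of potential triangles: C(106, 3) = 192920.
Each occurs with probability p³ ≈ (0.00733)³ ≈ 3.93907e-07.
By linearity: E[X] = C(106, 3)·p³ ≈ 192920 · 3.93907e-07 ≈ 0.076.
Since α = 3/2 > 1, p = c/n^{3/2} = o(1/n) is below the triangle threshold p ~ 1/n. Asymptotically E[X] ~ (c³/6)·n^{3(1−α)} = (8³/6)·n^{-1.5} → 0, so by Markov's inequality G has no triangles w.h.p.

E[X] ≈ 0.076; in regime p = Θ(1/n^{3/2}) E[X] tends to 0 (below the triangle threshold p ~ 1/n).


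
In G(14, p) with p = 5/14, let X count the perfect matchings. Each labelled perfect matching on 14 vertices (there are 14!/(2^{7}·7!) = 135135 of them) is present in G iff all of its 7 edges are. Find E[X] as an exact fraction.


K_14 has 14!/(2^{7}·7!) = 135135 labelled perfect matchings.
For each such perfect matching H, let X_H = 1 if all 7 edges of H are present in G. Then P[X_H = 1] = p^{7} = (5/14)^{7} = 78125/105413504.
By linearity: E[X] = Σ_H E[X_H] = 135135 · p^{7} = 135135 · 78125/105413504 = 1508203125/15059072.
Numerically: E[X] ≈ 100.152.

E[X] = 135135 · (5/14)^{7} = 1508203125/15059072 ≈ 100.152.


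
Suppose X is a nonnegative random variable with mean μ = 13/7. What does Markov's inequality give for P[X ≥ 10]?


μ = E[X] = 13/7, a = 10.
Markov: P[X ≥ 10] ≤ μ/a = (13/7)/10 = 13/70.
Numerically: ≈ 0.186.
(Since a = 10 > μ = 1.857, the bound 13/70 is < 1 and informative.)

P[X ≥ 10] ≤ 13/70 ≈ 0.186.


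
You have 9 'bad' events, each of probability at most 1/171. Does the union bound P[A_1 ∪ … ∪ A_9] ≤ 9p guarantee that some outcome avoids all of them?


Union bound: P[∪_{i=1}^{9} A_i] ≤ Σ_i P[A_i] ≤ 9·p = 9·(1/171) = 1/19.
Numerically: 1/19 ≈ 0.053.
Is 1/19 < 1? YES.
Since P[∪ A_i] ≤ 1/19 < 1, the complement has P[∩ A_i^c] ≥ 1 − 1/19 = 18/19 > 0, so some outcome avoids every A_i.

9·p = 1/19 ≈ 0.053; existence CERTIFIED by the union bound.


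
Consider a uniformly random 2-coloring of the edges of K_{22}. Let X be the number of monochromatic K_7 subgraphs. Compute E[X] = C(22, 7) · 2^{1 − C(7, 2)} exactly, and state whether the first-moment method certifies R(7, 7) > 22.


E[X] = C(22, 7) · 2^{1 − 21} = 170544 · 2^{−20} = 170544/1048576.
As a reduced fraction: E[X] = 10659/65536 ≈ 0.163.
Is E[X] < 1? YES.
Since E[X] < 1, there exists a 2-coloring of K_{22} with no monochromatic K_7; hence R(7, 7) > 22.

E[X] = 10659/65536 ≈ 0.163; E[X] < 1, so R(7, 7) > 22.


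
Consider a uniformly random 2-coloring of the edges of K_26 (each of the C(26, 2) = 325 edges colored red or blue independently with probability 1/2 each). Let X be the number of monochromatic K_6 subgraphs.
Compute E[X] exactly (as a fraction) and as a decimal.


Let X = Σ_S X_S over the C(26, 6) = 230230 subsets S of size 6, where X_S = 1 if the K_6 on S is monochromatic.
For a fixed S, the K_6 on S has C(6, 2) = 15 edges. P[all 15 edges red] = (1/2)^15, and likewise for blue, so P[monochromatic] = 2·(1/2)^15 = 2^{1 − 15} = 1/16384.
By linearity: E[X] = C(26, 6) · 2^{1 − 15} = 230230 · 1/16384 = 115115/8192.
Numerically: E[X] ≈ 14.052.

E[X] = C(26,6)·2^(1−C(6,2)) = 115115/8192 ≈ 14.052.


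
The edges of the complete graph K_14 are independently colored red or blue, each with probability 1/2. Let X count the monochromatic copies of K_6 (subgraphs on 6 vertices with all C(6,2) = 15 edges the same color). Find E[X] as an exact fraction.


Let X = Σ_S X_S over the C(14, 6) = 3003 subsets S of size 6, where X_S = 1 if the K_6 on S is monochromatic.
For a fixed S, the K_6 on S has C(6, 2) = 15 edges. P[all 15 edges red] = (1/2)^15, and likewise for blue, so P[monochromatic] = 2·(1/2)^15 = 2^{1 − 15} = 1/16384.
By linearity of expectation: E[X] = C(14, 6) · 2^{1 − 15} = 3003 · 1/16384 = 3003/16384.
Numerically: E[X] ≈ 0.1833.

E[X] = C(14,6)·2^(1−C(6,2)) = 3003/16384 ≈ 0.1833.


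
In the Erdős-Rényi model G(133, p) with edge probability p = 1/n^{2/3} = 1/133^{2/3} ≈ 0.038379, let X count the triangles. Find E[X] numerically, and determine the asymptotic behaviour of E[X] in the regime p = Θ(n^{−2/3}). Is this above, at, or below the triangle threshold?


Number of potential triangles: C(133, 3) = 383306.
Each occurs with probability p³ ≈ (0.038379)³ ≈ 5.6532308e-05.
By linearity: E[X] = C(133, 3)·p³ ≈ 383306 · 5.6532308e-05 ≈ 21.66917.
Since α = 2/3 < 1, p = c/n^{2/3} ≫ 1/n is above the triangle threshold p ~ 1/n. Asymptotically E[X] ~ (c³/6)·n^{3(1−α)} = (1³/6)·n^{1} → ∞; triangles are abundant w.h.p.

E[X] ≈ 21.66917; in regime p = Θ(1/n^{2/3}) E[X] diverges (above the triangle threshold p ~ 1/n).


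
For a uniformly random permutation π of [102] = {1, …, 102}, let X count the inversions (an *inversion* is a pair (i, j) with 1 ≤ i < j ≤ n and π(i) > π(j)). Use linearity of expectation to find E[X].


Write X = Σ X_I over the C(102, 2) = 5151 pairs i < j, with X_I the indicator of one inversion.
There are 5151 indicators.
For each fixed pair i < j, the values π(i) and π(j) are two distinct elements of {1, …, 102} in uniformly random order; by symmetry P[π(i) > π(j)] = 1/2.
By linearity: E[X] = 5151 · (1/2) = C(102, 2) · (1/2) = 5151/2 = 5151/2 ≈ 2575.500.

E[X] = 5151/2 = 2575.500.


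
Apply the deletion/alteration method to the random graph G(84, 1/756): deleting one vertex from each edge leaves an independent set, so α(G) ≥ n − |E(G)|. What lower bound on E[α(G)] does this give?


E[|E(G)|] = C(84, 2)·p = 3486 · (1/756) = 83/18.
E[α(G)] ≥ n − E[|E(G)|] = 84 − 83/18 = 1429/18.
Numerically: ≈ 79.3889.
(This is only a lower bound; the true E[α(G)] may be larger.)

E[α(G)] ≥ 1429/18 ≈ 79.3889.


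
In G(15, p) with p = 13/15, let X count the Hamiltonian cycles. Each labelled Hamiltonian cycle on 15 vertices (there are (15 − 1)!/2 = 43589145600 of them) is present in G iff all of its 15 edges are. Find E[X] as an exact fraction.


K_15 has (15 − 1)!/2 = 43589145600 labelled Hamiltonian cycles.
For each such Hamiltonian cycle H, let X_H = 1 if all 15 edges of H are present in G. Then P[X_H = 1] = p^{15} = (13/15)^{15} = 51185893014090757/437893890380859375.
Summing the indicators: E[X] = Σ_H E[X_H] = 43589145600 · p^{15} = 43589145600 · 51185893014090757/437893890380859375 = 367267381606127548722176/72081298828125.
Numerically: E[X] ≈ 5.1e+09.

E[X] = 43589145600 · (13/15)^{15} = 367267381606127548722176/72081298828125 ≈ 5.1e+09.


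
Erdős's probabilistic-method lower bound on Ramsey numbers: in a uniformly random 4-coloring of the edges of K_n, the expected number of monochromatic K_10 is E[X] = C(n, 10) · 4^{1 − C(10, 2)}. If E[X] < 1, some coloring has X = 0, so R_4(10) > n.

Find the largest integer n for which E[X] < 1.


We need C(n, 10) · 4^{1 − 45} < 1, i.e. C(n, 10) < 4^{45 − 1} = 309485009821345068724781056.
Check values of n near the boundary:
  n = 2020: C(2020, 10) = 304832018578739931133653656; 304832018578739931133653656 < 309485009821345068724781056? YES
  n = 2021: C(2021, 10) = 306347841644770462864800616; 306347841644770462864800616 < 309485009821345068724781056? YES
  n = 2022: C(2022, 10) = 307870445231474093395937796; 307870445231474093395937796 < 309485009821345068724781056? YES
  n = 2023: C(2023, 10) = 309399856285778485315440716; 309399856285778485315440716 < 309485009821345068724781056? YES
  n = 2024: C(2024, 10) = 310936101848269937576192656; 310936101848269937576192656 < 309485009821345068724781056? NO
  n = 2025: C(2025, 10) = 312479209053472269772600560; 312479209053472269772600560 < 309485009821345068724781056? NO
The largest n with C(n, 10) < 309485009821345068724781056 is n = 2023 (where E[X] = 77349964071444621328860179/77371252455336267181195264 ≈ 0.99972). Hence R_4(10) > 2023, i.e. R_4(10) ≥ 2024.

Largest n = 2023; hence R_4(10) > 2023.


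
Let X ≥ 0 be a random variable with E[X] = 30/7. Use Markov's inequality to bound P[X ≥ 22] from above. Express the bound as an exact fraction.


μ = E[X] = 30/7, a = 22.
Markov: P[X ≥ 22] ≤ μ/a = (30/7)/22 = 15/77.
Numerically: ≈ 0.195.
(Since a = 22 > μ = 4.286, the bound 15/77 is < 1 and informative.)

P[X ≥ 22] ≤ 15/77 ≈ 0.195.


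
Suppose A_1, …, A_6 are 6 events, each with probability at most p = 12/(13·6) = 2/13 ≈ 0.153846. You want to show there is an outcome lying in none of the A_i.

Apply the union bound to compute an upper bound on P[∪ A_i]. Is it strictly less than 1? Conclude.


Union bound: P[∪_{i=1}^{6} A_i] ≤ Σ_i P[A_i] ≤ 6·p = 6·(2/13) = 12/13.
Numerically: 12/13 ≈ 0.923077.
Is 12/13 < 1? YES.
Since P[∪ A_i] ≤ 12/13 < 1, the complement has P[∩ A_i^c] ≥ 1 − 12/13 = 1/13 > 0, so some outcome avoids every A_i.

6·p = 12/13 ≈ 0.923077; existence CERTIFIED by the union bound.


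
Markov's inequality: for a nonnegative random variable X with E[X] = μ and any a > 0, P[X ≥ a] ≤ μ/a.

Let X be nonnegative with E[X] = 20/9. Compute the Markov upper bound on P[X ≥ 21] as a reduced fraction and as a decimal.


μ = E[X] = 20/9, a = 21.
Markov: P[X ≥ 21] ≤ μ/a = (20/9)/21 = 20/189.
Numerically: ≈ 0.1058.
(Since a = 21 > μ = 2.2222, the bound 20/189 is < 1 and informative.)

P[X ≥ 21] ≤ 20/189 ≈ 0.1058.


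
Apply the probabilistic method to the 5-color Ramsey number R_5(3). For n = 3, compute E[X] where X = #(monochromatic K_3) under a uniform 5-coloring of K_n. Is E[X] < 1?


E[X] = C(3, 3) · 5^{1 − 3} = 1 · 5^{−2} = 1/25.
As a reduced fraction: E[X] = 1/25 ≈ 0.0400000.
Is E[X] < 1? YES.
Since E[X] < 1, there exists a 5-coloring of K_{3} with no monochromatic K_3; hence R_5(3) > 3.

E[X] = 1/25 ≈ 0.0400000; E[X] < 1, so R_5(3) > 3.


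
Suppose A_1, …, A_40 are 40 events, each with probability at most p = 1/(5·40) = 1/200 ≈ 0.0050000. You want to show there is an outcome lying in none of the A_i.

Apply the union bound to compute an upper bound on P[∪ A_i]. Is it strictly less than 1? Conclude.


Union bound: P[∪_{i=1}^{40} A_i] ≤ Σ_i P[A_i] ≤ 40·p = 40·(1/200) = 1/5.
Numerically: 1/5 ≈ 0.2000000.
Is 1/5 < 1? YES.
Since P[∪ A_i] ≤ 1/5 < 1, the complement has P[∩ A_i^c] ≥ 1 − 1/5 = 4/5 > 0, so some outcome avoids every A_i.

40·p = 1/5 ≈ 0.2000000; existence CERTIFIED by the union bound.


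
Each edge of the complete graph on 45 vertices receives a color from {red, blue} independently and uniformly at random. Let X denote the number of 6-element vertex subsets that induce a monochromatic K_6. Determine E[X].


Let X = Σ_S X_S over the C(45, 6) = 8145060 subsets S of size 6, where X_S = 1 if the K_6 on S is monochromatic.
For a fixed S, the K_6 on S has C(6, 2) = 15 edges. P[all 15 edges red] = (1/2)^15, and likewise for blue, so P[monochromatic] = 2·(1/2)^15 = 2^{1 − 15} = 1/16384.
Summing: E[X] = C(45, 6) · 2^{1 − 15} = 8145060 · 1/16384 = 2036265/4096.
Numerically: E[X] ≈ 497.1350.

E[X] = C(45,6)·2^(1−C(6,2)) = 2036265/4096 ≈ 497.1350.


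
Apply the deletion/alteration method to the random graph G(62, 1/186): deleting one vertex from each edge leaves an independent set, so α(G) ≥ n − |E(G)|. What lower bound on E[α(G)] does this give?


E[|E(G)|] = C(62, 2)·p = 1891 · (1/186) = 61/6.
E[α(G)] ≥ n − E[|E(G)|] = 62 − 61/6 = 311/6.
Numerically: ≈ 51.833333.
(This is only a lower bound; the true E[α(G)] may be larger.)

E[α(G)] ≥ 311/6 ≈ 51.833333.


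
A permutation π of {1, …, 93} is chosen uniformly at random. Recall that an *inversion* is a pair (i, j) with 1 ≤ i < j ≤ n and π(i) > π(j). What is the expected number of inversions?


Write X = Σ X_I over the C(93, 2) = 4278 pairs i < j, with X_I the indicator of one inversion.
There are 4278 indicators.
For each fixed pair i < j, the values π(i) and π(j) are two distinct elements of {1, …, 93} in uniformly random order; by symmetry P[π(i) > π(j)] = 1/2.
By linearity: E[X] = 4278 · (1/2) = C(93, 2) · (1/2) = 4278/2 = 2139 ≈ 2139.000.

E[X] = 2139 = 2139.000.


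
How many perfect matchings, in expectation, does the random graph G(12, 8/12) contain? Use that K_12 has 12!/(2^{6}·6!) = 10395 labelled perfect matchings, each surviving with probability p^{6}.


K_12 has 12!/(2^{6}·6!) = 10395 labelled perfect matchings.
For each such perfect matching H, let X_H = 1 if all 6 edges of H are present in G. Then P[X_H = 1] = p^{6} = (2/3)^{6} = 64/729.
By linearity: E[X] = Σ_H E[X_H] = 10395 · p^{6} = 10395 · 64/729 = 24640/27.
Numerically: E[X] ≈ 912.593.

E[X] = 10395 · (2/3)^{6} = 24640/27 ≈ 912.593.


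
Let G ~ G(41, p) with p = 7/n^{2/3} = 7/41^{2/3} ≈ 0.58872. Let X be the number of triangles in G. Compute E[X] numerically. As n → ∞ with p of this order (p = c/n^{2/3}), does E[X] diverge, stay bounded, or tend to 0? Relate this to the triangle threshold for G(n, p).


Number of potential triangles: C(41, 3) = 10660.
Each occurs with probability p³ ≈ (0.58872)³ ≈ 2.0404521e-01.
By linearity: E[X] = C(41, 3)·p³ ≈ 10660 · 2.0404521e-01 ≈ 2175.12195.
Since α = 2/3 < 1, p = c/n^{2/3} ≫ 1/n is above the triangle threshold p ~ 1/n. Asymptotically E[X] ~ (c³/6)·n^{3(1−α)} = (7³/6)·n^{1} → ∞; triangles are abundant w.h.p.

E[X] ≈ 2175.12195; in regime p = Θ(1/n^{2/3}) E[X] diverges (above the triangle threshold p ~ 1/n).


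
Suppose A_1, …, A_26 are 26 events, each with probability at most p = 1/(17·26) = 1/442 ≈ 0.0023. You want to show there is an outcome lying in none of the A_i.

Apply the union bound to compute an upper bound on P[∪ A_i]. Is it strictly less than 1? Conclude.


Union bound: P[∪_{i=1}^{26} A_i] ≤ Σ_i P[A_i] ≤ 26·p = 26·(1/442) = 1/17.
Numerically: 1/17 ≈ 0.0588.
Is 1/17 < 1? YES.
Since P[∪ A_i] ≤ 1/17 < 1, the complement has P[∩ A_i^c] ≥ 1 − 1/17 = 16/17 > 0, so some outcome avoids every A_i.

26·p = 1/17 ≈ 0.0588; existence CERTIFIED by the union bound.


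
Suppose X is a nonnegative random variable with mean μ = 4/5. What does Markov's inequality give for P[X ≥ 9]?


μ = E[X] = 4/5, a = 9.
Markov: P[X ≥ 9] ≤ μ/a = (4/5)/9 = 4/45.
Numerically: ≈ 0.08889.
(Since a = 9 > μ = 0.80000, the bound 4/45 is < 1 and informative.)

P[X ≥ 9] ≤ 4/45 ≈ 0.08889.


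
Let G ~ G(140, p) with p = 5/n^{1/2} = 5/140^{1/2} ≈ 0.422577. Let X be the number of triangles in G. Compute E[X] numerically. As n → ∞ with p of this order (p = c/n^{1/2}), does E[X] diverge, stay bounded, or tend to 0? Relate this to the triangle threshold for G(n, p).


Number of potential triangles: C(140, 3) = 447580.
Each occurs with probability p³ ≈ (0.422577)³ ≈ 7.54602013e-02.
By linearity: E[X] = C(140, 3)·p³ ≈ 447580 · 7.54602013e-02 ≈ 33774.476905.
Since α = 1/2 < 1, p = c/n^{1/2} ≫ 1/n is above the triangle threshold p ~ 1/n. Asymptotically E[X] ~ (c³/6)·n^{3(1−α)} = (5³/6)·n^{1.5} → ∞; triangles are abundant w.h.p.

E[X] ≈ 33774.476905; in regime p = Θ(1/n^{1/2}) E[X] diverges (above the triangle threshold p ~ 1/n).


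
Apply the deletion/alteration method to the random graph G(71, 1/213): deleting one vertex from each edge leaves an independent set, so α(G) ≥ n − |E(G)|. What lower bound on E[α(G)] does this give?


E[|E(G)|] = C(71, 2)·p = 2485 · (1/213) = 35/3.
E[α(G)] ≥ n − E[|E(G)|] = 71 − 35/3 = 178/3.
Numerically: ≈ 59.333333.
(This is only a lower bound; the true E[α(G)] may be larger.)

E[α(G)] ≥ 178/3 ≈ 59.333333.


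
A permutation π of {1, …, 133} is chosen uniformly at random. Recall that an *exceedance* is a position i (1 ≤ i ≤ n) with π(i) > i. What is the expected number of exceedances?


Write X = Σ_{i=1}^{133} X_i, where X_i = 1_{π(i) > i}.
For each fixed i, π(i) is uniform over {1, …, 133} (marginal of a uniform permutation), so P[π(i) > i] = (n − i)/n. Summing: Σ_{i=1}^{133} (n − i)/n = (0 + 1 + … + 132)/133 = 133(133 − 1)/(2·133) = (133 − 1)/2.
Hence E[X] = Σ_{i=1}^{133} (133 − i)/133 = 66 ≈ 66.0000.

E[X] = 66 = 66.0000.


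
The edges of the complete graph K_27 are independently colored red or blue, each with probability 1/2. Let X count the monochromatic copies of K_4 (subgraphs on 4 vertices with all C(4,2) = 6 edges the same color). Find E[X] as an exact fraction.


Let X = Σ_S X_S over the C(27, 4) = 17550 subsets S of size 4, where X_S = 1 if the K_4 on S is monochromatic.
For a fixed S, the K_4 on S has C(4, 2) = 6 edges. P[all 6 edges red] = (1/2)^6, and likewise for blue, so P[monochromatic] = 2·(1/2)^6 = 2^{1 − 6} = 1/32.
By linearity: E[X] = C(27, 4) · 2^{1 − 6} = 17550 · 1/32 = 8775/16.
Numerically: E[X] ≈ 548.4375.

E[X] = C(27,4)·2^(1−C(4,2)) = 8775/16 ≈ 548.4375.


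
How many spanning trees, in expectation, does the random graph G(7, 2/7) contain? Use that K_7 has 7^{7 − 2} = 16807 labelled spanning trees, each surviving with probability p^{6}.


K_7 has 7^{7 − 2} = 16807 labelled spanning trees.
For each such spanning tree H, let X_H = 1 if all 6 edges of H are present in G. Then P[X_H = 1] = p^{6} = (2/7)^{6} = 64/117649.
By linearity of expectation: E[X] = Σ_H E[X_H] = 16807 · p^{6} = 16807 · 64/117649 = 64/7.
Numerically: E[X] ≈ 9.143.

E[X] = 16807 · (2/7)^{6} = 64/7 ≈ 9.143.


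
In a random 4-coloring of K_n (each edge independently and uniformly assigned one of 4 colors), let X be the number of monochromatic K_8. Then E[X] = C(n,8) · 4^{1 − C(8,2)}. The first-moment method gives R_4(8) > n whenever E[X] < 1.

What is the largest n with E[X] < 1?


We need C(n, 8) · 4^{1 − 28} < 1, i.e. C(n, 8) < 4^{28 − 1} = 18014398509481984.
Check values of n near the boundary:
  n = 403: C(403, 8) = 16090020602228430; 16090020602228430 < 18014398509481984? YES
  n = 404: C(404, 8) = 16415071523485570; 16415071523485570 < 18014398509481984? YES
  n = 405: C(405, 8) = 16745853821188050; 16745853821188050 < 18014398509481984? YES
  n = 406: C(406, 8) = 17082453897995850; 17082453897995850 < 18014398509481984? YES
  n = 407: C(407, 8) = 17424959239309050; 17424959239309050 < 18014398509481984? YES
  n = 408: C(408, 8) = 17773458424095231; 17773458424095231 < 18014398509481984? YES
  n = 409: C(409, 8) = 18128041135797879; 18128041135797879 < 18014398509481984? NO
  n = 410: C(410, 8) = 18488798173326195; 18488798173326195 < 18014398509481984? NO
  n = 411: C(411, 8) = 18855821462126715; 18855821462126715 < 18014398509481984? NO
The largest n with C(n, 8) < 18014398509481984 is n = 408 (where E[X] = 17773458424095231/18014398509481984 ≈ 0.9866251). Hence R_4(8) > 408, i.e. R_4(8) ≥ 409.

Largest n = 408; hence R_4(8) > 408.


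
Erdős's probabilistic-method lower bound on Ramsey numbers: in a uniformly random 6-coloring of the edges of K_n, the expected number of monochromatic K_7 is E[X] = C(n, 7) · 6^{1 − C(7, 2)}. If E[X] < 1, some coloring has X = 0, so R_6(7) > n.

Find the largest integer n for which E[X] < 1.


We need C(n, 7) · 6^{1 − 21} < 1, i.e. C(n, 7) < 6^{21 − 1} = 3656158440062976.
Check values of n near the boundary:
  n = 565: C(565, 7) = 3513212521235560; 3513212521235560 < 3656158440062976? YES
  n = 566: C(566, 7) = 3557206237959440; 3557206237959440 < 3656158440062976? YES
  n = 567: C(567, 7) = 3601671315933933; 3601671315933933 < 3656158440062976? YES
  n = 568: C(568, 7) = 3646611956239704; 3646611956239704 < 3656158440062976? YES
  n = 569: C(569, 7) = 3692032389858348; 3692032389858348 < 3656158440062976? NO
  n = 570: C(570, 7) = 3737936877831720; 3737936877831720 < 3656158440062976? NO
  n = 571: C(571, 7) = 3784329711421830; 3784329711421830 < 3656158440062976? NO
The largest n with C(n, 7) < 3656158440062976 is n = 568 (where E[X] = 16882462760369/16926659444736 ≈ 0.997389). Hence R_6(7) > 568, i.e. R_6(7) ≥ 569.

Largest n = 568; hence R_6(7) > 568.


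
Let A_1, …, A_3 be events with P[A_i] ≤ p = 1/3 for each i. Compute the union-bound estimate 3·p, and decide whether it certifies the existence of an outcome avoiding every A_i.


Union bound: P[∪_{i=1}^{3} A_i] ≤ Σ_i P[A_i] ≤ 3·p = 3·(1/3) = 1.
Numerically: 1 ≈ 1.00000.
Is 1 < 1? NO.
Since the bound 1 is ≥ 1, the union bound is uninformative here; it does NOT by itself certify existence.

3·p = 1 ≈ 1.00000; existence NOT certified by the union bound.


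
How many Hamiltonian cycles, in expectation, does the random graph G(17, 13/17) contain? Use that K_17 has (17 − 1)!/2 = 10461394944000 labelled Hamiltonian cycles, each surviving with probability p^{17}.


K_17 has (17 − 1)!/2 = 10461394944000 labelled Hamiltonian cycles.
For each such Hamiltonian cycle H, let X_H = 1 if all 17 edges of H are present in G. Then P[X_H = 1] = p^{17} = (13/17)^{17} = 8650415919381337933/827240261886336764177.
Summing the indicators: E[X] = Σ_H E[X_H] = 10461394944000 · p^{17} = 10461394944000 · 8650415919381337933/827240261886336764177 = 90495417362513040260241610752000/827240261886336764177.
Numerically: E[X] ≈ 1.09394e+11.

E[X] = 10461394944000 · (13/17)^{17} = 90495417362513040260241610752000/827240261886336764177 ≈ 1.09394e+11.


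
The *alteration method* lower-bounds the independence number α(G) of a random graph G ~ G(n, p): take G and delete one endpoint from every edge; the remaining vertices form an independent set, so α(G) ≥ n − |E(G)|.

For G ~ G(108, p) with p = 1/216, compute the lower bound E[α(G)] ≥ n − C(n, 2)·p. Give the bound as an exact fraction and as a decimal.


E[|E(G)|] = C(108, 2)·p = 5778 · (1/216) = 107/4.
E[α(G)] ≥ n − E[|E(G)|] = 108 − 107/4 = 325/4.
Numerically: ≈ 81.25000.
(This is only a lower bound; the true E[α(G)] may be larger.)

E[α(G)] ≥ 325/4 ≈ 81.25000.


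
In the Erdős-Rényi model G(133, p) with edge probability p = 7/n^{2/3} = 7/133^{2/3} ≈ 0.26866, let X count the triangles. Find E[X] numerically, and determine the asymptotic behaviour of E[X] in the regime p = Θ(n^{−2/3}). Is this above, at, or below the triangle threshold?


Number of potential triangles: C(133, 3) = 383306.
Each occurs with probability p³ ≈ (0.26866)³ ≈ 1.9390582e-02.
By linearity: E[X] = C(133, 3)·p³ ≈ 383306 · 1.9390582e-02 ≈ 7432.52632.
Since α = 2/3 < 1, p = c/n^{2/3} ≫ 1/n is above the triangle threshold p ~ 1/n. Asymptotically E[X] ~ (c³/6)·n^{3(1−α)} = (7³/6)·n^{1} → ∞; triangles are abundant w.h.p.

E[X] ≈ 7432.52632; in regime p = Θ(1/n^{2/3}) E[X] diverges (above the triangle threshold p ~ 1/n).


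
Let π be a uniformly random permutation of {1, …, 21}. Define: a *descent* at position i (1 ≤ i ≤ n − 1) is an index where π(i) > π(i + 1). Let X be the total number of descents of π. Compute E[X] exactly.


Write X = Σ X_I over i = 1, …, 20, with X_I the indicator of one descent.
There are 20 indicators.
For each fixed i, the pair (π(i), π(i+1)) is a uniformly random ordered pair of distinct values from {1, …, 21}; by symmetry P[π(i) > π(i+1)] = 1/2.
By linearity: E[X] = 20 · (1/2) = (21 − 1) · (1/2) = 10 ≈ 10.00000.

E[X] = 10 = 10.00000.


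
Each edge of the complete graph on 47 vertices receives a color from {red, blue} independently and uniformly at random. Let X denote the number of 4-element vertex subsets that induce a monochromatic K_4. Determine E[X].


Let X = Σ_S X_S over the C(47, 4) = 178365 subsets S of size 4, where X_S = 1 if the K_4 on S is monochromatic.
For a fixed S, the K_4 on S has C(4, 2) = 6 edges. P[all 6 edges red] = (1/2)^6, and likewise for blue, so P[monochromatic] = 2·(1/2)^6 = 2^{1 − 6} = 1/32.
By linearity of expectation: E[X] = C(47, 4) · 2^{1 − 6} = 178365 · 1/32 = 178365/32.
Numerically: E[X] ≈ 5573.906250.

E[X] = C(47,4)·2^(1−C(4,2)) = 178365/32 ≈ 5573.906250.


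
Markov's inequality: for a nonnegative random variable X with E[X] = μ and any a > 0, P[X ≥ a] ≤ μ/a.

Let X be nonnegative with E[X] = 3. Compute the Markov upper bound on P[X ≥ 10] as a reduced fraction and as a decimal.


μ = E[X] = 3, a = 10.
Markov: P[X ≥ 10] ≤ μ/a = (3)/10 = 3/10.
Numerically: ≈ 0.3000.
(Since a = 10 > μ = 3.0000, the bound 3/10 is < 1 and informative.)

P[X ≥ 10] ≤ 3/10 ≈ 0.3000.


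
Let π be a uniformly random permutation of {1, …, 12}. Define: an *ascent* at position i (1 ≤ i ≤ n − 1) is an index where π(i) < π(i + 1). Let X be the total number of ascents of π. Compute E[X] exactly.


Write X = Σ X_I over i = 1, …, 11, with X_I the indicator of one ascent.
There are 11 indicators.
For each fixed i, the pair (π(i), π(i+1)) is a uniformly random ordered pair of distinct values from {1, …, 12}; by symmetry P[π(i) < π(i+1)] = 1/2.
By linearity: E[X] = 11 · (1/2) = (12 − 1) · (1/2) = 11/2 ≈ 5.5000.

E[X] = 11/2 = 5.5000.


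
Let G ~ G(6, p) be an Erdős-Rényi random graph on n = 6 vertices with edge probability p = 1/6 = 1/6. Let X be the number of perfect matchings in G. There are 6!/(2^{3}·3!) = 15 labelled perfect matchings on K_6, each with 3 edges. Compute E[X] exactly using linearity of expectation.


K_6 has 6!/(2^{3}·3!) = 15 labelled perfect matchings.
For each such perfect matching H, let X_H = 1 if all 3 edges of H are present in G. Then P[X_H = 1] = p^{3} = (1/6)^{3} = 1/216.
Summing the indicators: E[X] = Σ_H E[X_H] = 15 · p^{3} = 15 · 1/216 = 5/72.
Numerically: E[X] ≈ 0.069444.

E[X] = 15 · (1/6)^{3} = 5/72 ≈ 0.069444.


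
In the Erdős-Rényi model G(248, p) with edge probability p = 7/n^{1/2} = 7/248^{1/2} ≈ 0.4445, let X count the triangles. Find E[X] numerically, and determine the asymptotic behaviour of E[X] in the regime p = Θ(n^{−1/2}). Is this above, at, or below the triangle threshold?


Number of potential triangles: C(248, 3) = 2511496.
Each occurs with probability p³ ≈ (0.4445)³ ≈ 8.78246846e-02.
By linearity: E[X] = C(248, 3)·p³ ≈ 2511496 · 8.78246846e-02 ≈ 220571.344071.
Since α = 1/2 < 1, p = c/n^{1/2} ≫ 1/n is above the triangle threshold p ~ 1/n. Asymptotically E[X] ~ (c³/6)·n^{3(1−α)} = (7³/6)·n^{1.5} → ∞; triangles are abundant w.h.p.

E[X] ≈ 220571.344071; in regime p = Θ(1/n^{1/2}) E[X] diverges (above the triangle threshold p ~ 1/n).


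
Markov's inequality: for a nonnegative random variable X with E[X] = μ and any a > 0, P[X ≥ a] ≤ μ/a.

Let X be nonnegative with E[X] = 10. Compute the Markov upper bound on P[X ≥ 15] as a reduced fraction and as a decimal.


μ = E[X] = 10, a = 15.
Markov: P[X ≥ 15] ≤ μ/a = (10)/15 = 2/3.
Numerically: ≈ 0.66667.
(Since a = 15 > μ = 10.00000, the bound 2/3 is < 1 and informative.)

P[X ≥ 15] ≤ 2/3 ≈ 0.66667.


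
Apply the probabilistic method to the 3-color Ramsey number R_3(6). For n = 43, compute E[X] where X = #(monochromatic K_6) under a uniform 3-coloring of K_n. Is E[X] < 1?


E[X] = C(43, 6) · 3^{1 − 15} = 6096454 · 3^{−14} = 6096454/4782969.
As a reduced fraction: E[X] = 6096454/4782969 ≈ 1.2746171.
Is E[X] < 1? NO.
Since E[X] ≥ 1, the first-moment bound is inconclusive at n = 43; it does NOT by itself certify R_3(6) > 43.

E[X] = 6096454/4782969 ≈ 1.2746171; E[X] ≥ 1; first-moment method inconclusive here.


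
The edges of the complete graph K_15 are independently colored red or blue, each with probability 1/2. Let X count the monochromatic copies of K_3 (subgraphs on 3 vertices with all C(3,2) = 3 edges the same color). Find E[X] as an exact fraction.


Let X = Σ_S X_S over the C(15, 3) = 455 subsets S of size 3, where X_S = 1 if the K_3 on S is monochromatic.
For a fixed S, the K_3 on S has C(3, 2) = 3 edges. P[all 3 edges red] = (1/2)^3, and likewise for blue, so P[monochromatic] = 2·(1/2)^3 = 2^{1 − 3} = 1/4.
By linearity: E[X] = C(15, 3) · 2^{1 − 3} = 455 · 1/4 = 455/4.
Numerically: E[X] ≈ 113.750000.

E[X] = C(15,3)·2^(1−C(3,2)) = 455/4 ≈ 113.750000.


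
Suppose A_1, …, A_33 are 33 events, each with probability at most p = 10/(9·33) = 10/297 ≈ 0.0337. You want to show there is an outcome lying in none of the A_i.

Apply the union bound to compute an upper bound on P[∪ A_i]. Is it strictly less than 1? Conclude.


Union bound: P[∪_{i=1}^{33} A_i] ≤ Σ_i P[A_i] ≤ 33·p = 33·(10/297) = 10/9.
Numerically: 10/9 ≈ 1.1111.
Is 10/9 < 1? NO.
Since the bound 10/9 is ≥ 1, the union bound is uninformative here; it does NOT by itself certify existence.

33·p = 10/9 ≈ 1.1111; existence NOT certified by the union bound.


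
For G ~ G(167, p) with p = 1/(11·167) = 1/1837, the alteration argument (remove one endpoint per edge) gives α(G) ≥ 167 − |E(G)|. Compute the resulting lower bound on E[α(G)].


E[|E(G)|] = C(167, 2)·p = 13861 · (1/1837) = 83/11.
E[α(G)] ≥ n − E[|E(G)|] = 167 − 83/11 = 1754/11.
Numerically: ≈ 159.4545.
(This is only a lower bound; the true E[α(G)] may be larger.)

E[α(G)] ≥ 1754/11 ≈ 159.4545.
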